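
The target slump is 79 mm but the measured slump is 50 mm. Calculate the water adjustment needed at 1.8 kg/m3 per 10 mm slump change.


Difference = 79 - 50 = 29 mm
Water adjustment = 29 * 1.8 / 10 = 5.2 kg/m3

5.2


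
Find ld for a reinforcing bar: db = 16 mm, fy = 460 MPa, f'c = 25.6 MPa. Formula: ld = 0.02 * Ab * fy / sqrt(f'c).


Ab = pi * 16^2 / 4 = 201.062 mm2
ld = 0.02 * 201.062 * 460 / sqrt(25.6)
= 365.6 mm

365.6


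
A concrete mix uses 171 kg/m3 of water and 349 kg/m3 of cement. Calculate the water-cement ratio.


w/c = water / cement
w/c = 171 / 349 = 0.49

0.49


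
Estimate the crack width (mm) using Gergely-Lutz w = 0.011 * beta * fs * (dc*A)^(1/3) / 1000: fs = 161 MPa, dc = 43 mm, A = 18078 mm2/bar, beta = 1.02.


w = 0.011 * beta * fs * (dc * A)^(1/3) / 1000
= 0.011 * 1.02 * 161 * (43 * 18078)^(1/3) / 1000
= 0.166 mm

0.166


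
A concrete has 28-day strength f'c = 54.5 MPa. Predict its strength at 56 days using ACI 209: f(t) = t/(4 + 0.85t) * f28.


f(56) = 56 / (4 + 0.85 * 56) * 54.5
= 56 / 51.6 * 54.5
= 59.15 MPa

59.15


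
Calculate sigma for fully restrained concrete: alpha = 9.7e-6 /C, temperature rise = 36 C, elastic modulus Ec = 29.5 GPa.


sigma = alpha * dT * Ec
= 9.7e-6 * 36 * 29.5 * 1000
= 10.301 MPa

10.301


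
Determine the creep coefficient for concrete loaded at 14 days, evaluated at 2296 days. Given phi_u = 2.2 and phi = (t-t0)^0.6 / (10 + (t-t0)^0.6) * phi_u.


dt = 2296 - 14 = 2282
phi = 2282^0.6 / (10 + 2282^0.6) * 2.2
= 2.006

2.006


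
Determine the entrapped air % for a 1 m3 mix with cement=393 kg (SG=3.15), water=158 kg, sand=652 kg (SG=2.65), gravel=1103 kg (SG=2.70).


Vol cement = 393 / (3.15 * 1000) = 0.124762 m3
Vol water = 158 / 1000 = 0.158 m3
Vol sand = 652 / (2.65 * 1000) = 0.246038 m3
Vol gravel = 1103 / (2.70 * 1000) = 0.408519 m3
Total solid + water volume = 0.937318 m3
Air = (1 - 0.937318) * 100 = 6.27%

6.27


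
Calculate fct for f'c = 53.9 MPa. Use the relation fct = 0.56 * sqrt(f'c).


fct = 0.56 * sqrt(53.9)
= 0.56 * 7.342
= 4.111 MPa

4.111


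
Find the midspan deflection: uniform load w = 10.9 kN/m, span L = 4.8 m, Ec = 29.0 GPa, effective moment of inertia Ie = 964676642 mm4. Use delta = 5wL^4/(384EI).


Convert: L = 4.8 m = 4800 mm, Ec = 29.0 GPa = 29000 MPa
delta = 5 * 10.9 * 4800^4 / (384 * 29000 * 964676642)
= 2.69 mm

2.69


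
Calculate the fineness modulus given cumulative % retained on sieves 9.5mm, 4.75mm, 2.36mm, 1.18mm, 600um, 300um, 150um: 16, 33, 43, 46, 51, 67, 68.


FM = sum(cumulative % retained) / 100
= 324 / 100
= 3.24

3.24


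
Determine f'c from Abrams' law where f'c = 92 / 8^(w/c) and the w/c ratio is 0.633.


f'c = 92 / 8^0.633
= 92 / 3.73
= 24.67 MPa

24.67


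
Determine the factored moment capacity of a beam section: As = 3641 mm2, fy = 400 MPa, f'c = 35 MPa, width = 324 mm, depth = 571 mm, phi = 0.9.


a = As * fy / (0.85 * f'c * b)
= 3641 * 400 / (0.85 * 35 * 324)
= 151.0945 mm
Mn = As * fy * (d - a/2) / 10^6
= 721.5774 kN-m
phi*Mn = 0.9 * 721.5774 = 649.42 kN-m

649.42


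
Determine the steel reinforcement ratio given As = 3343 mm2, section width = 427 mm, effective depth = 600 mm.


rho = As / (b * d)
= 3343 / (427 * 600)
= 0.013

0.013


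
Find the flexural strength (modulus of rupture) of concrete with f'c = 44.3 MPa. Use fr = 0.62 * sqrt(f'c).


fr = 0.62 * sqrt(44.3)
= 4.127 MPa

4.127


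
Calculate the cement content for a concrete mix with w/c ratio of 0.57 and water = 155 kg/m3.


Cement = water / (w/c)
= 155 / 0.57
= 271.9 kg/m3

271.9


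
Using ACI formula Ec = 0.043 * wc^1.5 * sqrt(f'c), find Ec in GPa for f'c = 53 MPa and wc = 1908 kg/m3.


Ec = 0.043 * 1908^1.5 * sqrt(53) / 1000
= 26.09 GPa

26.09


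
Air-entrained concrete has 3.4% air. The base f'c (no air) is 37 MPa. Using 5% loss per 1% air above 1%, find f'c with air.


Strength loss = (3.4 - 1) * 5 = 12.0%
f'c = 37 * (1 - 12.0/100)
= 32.56 MPa

32.56


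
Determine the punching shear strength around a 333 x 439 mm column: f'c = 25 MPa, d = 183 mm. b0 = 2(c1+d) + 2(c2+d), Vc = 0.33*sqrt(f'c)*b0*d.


b0 = 2*(333 + 183) + 2*(439 + 183) = 2276 mm
Vc = 0.33 * sqrt(25) * 2276 * 183 / 1000
= 687.24 kN

687.24


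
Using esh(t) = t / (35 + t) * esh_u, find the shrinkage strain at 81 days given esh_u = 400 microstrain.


esh(81) = 81 / (35 + 81) * 400
= 81 / 116 * 400
= 279.3 microstrain

279.3


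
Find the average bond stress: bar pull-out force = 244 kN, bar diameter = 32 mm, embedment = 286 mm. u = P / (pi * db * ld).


u = P / (pi * db * ld)
= 244 * 1000 / (pi * 32 * 286)
= 8.486 MPa

8.486


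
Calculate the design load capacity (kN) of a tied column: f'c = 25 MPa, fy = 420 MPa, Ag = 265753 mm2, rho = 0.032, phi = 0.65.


Ast = rho * Ag = 0.032 * 265753 = 8504.096 mm2
phi*Pn = 0.65 * 0.80 * (0.85 * 25 * (265753 - 8504.096) + 420 * 8504.096) / 1000
= 4699.89 kN

4699.89


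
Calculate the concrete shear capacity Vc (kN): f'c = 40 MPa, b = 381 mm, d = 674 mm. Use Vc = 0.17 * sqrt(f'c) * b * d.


Vc = 0.17 * sqrt(40) * 381 * 674 / 1000
= 276.1 kN

276.1


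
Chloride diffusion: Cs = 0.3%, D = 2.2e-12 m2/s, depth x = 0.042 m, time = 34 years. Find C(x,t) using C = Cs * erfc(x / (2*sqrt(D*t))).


t_seconds = 34 * 365.25 * 24 * 3600 = 1072958400.0 s
arg = 0.042 / (2 * sqrt(2.2e-12 * 1072958400.0))
= 0.4322
erfc(0.4322) = 0.541
C = 0.3 * 0.541 = 0.1623%

0.1623


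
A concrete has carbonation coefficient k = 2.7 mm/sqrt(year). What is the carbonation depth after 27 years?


depth = k * sqrt(t)
= 2.7 * sqrt(27)
= 14.03 mm

14.03


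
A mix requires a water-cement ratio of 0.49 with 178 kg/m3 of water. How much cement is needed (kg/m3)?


Cement = water / (w/c)
= 178 / 0.49
= 363.3 kg/m3

363.3


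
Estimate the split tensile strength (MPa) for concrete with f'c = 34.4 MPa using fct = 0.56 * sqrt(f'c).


fct = 0.56 * sqrt(34.4)
= 0.56 * 5.865
= 3.284 MPa

3.284


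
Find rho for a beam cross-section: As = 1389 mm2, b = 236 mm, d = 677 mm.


rho = As / (b * d)
= 1389 / (236 * 677)
= 0.0087

0.0087


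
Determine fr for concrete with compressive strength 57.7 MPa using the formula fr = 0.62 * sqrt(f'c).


fr = 0.62 * sqrt(57.7)
= 4.71 MPa

4.71


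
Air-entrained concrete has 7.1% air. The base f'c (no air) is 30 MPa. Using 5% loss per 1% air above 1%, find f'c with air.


Strength loss = (7.1 - 1) * 5 = 30.5%
f'c = 30 * (1 - 30.5/100)
= 20.85 MPa

20.85


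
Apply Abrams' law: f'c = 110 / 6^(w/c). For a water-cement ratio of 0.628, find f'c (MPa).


f'c = 110 / 6^0.628
= 110 / 3.081
= 35.7 MPa

35.7


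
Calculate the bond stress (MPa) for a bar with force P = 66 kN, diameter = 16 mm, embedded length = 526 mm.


u = P / (pi * db * ld)
= 66 * 1000 / (pi * 16 * 526)
= 2.496 MPa

2.496


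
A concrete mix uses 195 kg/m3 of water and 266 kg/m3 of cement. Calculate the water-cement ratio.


w/c = water / cement
w/c = 195 / 266 = 0.733

0.733


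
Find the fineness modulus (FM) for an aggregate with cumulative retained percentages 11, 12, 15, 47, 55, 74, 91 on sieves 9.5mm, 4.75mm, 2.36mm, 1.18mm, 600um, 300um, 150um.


FM = sum(cumulative % retained) / 100
= 305 / 100
= 3.05

3.05


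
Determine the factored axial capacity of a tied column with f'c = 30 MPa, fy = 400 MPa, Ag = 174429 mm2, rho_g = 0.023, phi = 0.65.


Ast = rho * Ag = 0.023 * 174429 = 4011.867 mm2
phi*Pn = 0.65 * 0.80 * (0.85 * 30 * (174429 - 4011.867) + 400 * 4011.867) / 1000
= 3094.2 kN

3094.2


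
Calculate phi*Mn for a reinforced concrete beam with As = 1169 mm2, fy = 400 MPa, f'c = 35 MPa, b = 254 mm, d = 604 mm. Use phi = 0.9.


a = As * fy / (0.85 * f'c * b)
= 1169 * 400 / (0.85 * 35 * 254)
= 61.8805 mm
Mn = As * fy * (d - a/2) / 10^6
= 267.9627 kN-m
phi*Mn = 0.9 * 267.9627 = 241.17 kN-m

241.17


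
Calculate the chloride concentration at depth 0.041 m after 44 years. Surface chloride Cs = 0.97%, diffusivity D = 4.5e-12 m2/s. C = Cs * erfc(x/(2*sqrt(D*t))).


t_seconds = 44 * 365.25 * 24 * 3600 = 1388534400.0 s
arg = 0.041 / (2 * sqrt(4.5e-12 * 1388534400.0))
= 0.2593
erfc(0.2593) = 0.7138
C = 0.97 * 0.7138 = 0.6924%

0.6924


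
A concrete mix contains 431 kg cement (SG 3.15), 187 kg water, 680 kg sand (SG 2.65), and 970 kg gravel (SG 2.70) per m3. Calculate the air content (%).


Vol cement = 431 / (3.15 * 1000) = 0.136825 m3
Vol water = 187 / 1000 = 0.187 m3
Vol sand = 680 / (2.65 * 1000) = 0.256604 m3
Vol gravel = 970 / (2.70 * 1000) = 0.359259 m3
Total solid + water volume = 0.939688 m3
Air = (1 - 0.939688) * 100 = 6.03%

6.03


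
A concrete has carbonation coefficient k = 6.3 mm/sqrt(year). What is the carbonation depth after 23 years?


depth = k * sqrt(t)
= 6.3 * sqrt(23)
= 30.21 mm

30.21


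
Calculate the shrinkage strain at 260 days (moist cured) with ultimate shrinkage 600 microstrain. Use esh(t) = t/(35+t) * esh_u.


esh(260) = 260 / (35 + 260) * 600
= 260 / 295 * 600
= 528.8 microstrain

528.8


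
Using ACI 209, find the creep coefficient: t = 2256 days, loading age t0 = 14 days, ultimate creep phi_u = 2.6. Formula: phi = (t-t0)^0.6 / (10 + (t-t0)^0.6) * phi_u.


dt = 2256 - 14 = 2242
phi = 2242^0.6 / (10 + 2242^0.6) * 2.6
= 2.369

2.369


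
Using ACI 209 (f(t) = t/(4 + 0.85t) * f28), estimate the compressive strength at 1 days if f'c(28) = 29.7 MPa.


f(1) = 1 / (4 + 0.85 * 1) * 29.7
= 1 / 4.85 * 29.7
= 6.12 MPa

6.12


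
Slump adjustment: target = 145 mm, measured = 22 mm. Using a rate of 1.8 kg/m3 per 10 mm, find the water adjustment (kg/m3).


Difference = 145 - 22 = 123 mm
Water adjustment = 123 * 1.8 / 10 = 22.1 kg/m3

22.1


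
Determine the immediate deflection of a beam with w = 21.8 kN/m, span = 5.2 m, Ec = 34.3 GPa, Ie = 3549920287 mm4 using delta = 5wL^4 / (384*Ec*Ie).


Convert: L = 5.2 m = 5200 mm, Ec = 34.3 GPa = 34300 MPa
delta = 5 * 21.8 * 5200^4 / (384 * 34300 * 3549920287)
= 1.7 mm

1.7


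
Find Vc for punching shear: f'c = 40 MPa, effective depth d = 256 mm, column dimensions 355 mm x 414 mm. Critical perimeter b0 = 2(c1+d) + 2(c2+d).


b0 = 2*(355 + 256) + 2*(414 + 256) = 2562 mm
Vc = 0.33 * sqrt(40) * 2562 * 256 / 1000
= 1368.87 kN

1368.87


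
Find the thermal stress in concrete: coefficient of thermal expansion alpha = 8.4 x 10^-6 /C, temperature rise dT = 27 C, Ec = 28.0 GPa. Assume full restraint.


sigma = alpha * dT * Ec
= 8.4e-6 * 27 * 28.0 * 1000
= 6.35 MPa

6.35


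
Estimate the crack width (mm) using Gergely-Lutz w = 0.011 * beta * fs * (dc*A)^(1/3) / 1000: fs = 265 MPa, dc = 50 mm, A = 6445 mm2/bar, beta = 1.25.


w = 0.011 * beta * fs * (dc * A)^(1/3) / 1000
= 0.011 * 1.25 * 265 * (50 * 6445)^(1/3) / 1000
= 0.25 mm

0.25


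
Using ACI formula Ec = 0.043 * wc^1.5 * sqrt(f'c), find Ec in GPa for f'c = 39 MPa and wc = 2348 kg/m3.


Ec = 0.043 * 2348^1.5 * sqrt(39) / 1000
= 30.55 GPa

30.55


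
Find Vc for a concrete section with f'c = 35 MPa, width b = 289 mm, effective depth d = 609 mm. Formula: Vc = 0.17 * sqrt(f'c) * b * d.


Vc = 0.17 * sqrt(35) * 289 * 609 / 1000
= 177.01 kN

177.01


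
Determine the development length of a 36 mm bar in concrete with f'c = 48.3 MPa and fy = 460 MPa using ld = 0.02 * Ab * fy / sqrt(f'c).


Ab = pi * 36^2 / 4 = 1017.876 mm2
ld = 0.02 * 1017.876 * 460 / sqrt(48.3)
= 1347.4 mm

1347.4


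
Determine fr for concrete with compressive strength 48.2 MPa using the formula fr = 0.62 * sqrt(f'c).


fr = 0.62 * sqrt(48.2)
= 4.304 MPa

4.304


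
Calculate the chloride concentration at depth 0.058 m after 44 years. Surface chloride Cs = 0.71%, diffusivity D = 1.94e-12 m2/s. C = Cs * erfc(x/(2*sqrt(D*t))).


t_seconds = 44 * 365.25 * 24 * 3600 = 1388534400.0 s
arg = 0.058 / (2 * sqrt(1.94e-12 * 1388534400.0))
= 0.5588
erfc(0.5588) = 0.4294
C = 0.71 * 0.4294 = 0.3049%

0.3049


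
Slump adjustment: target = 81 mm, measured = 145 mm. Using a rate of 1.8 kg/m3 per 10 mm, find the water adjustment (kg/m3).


Difference = 81 - 145 = -64 mm
Water adjustment = -64 * 1.8 / 10 = -11.5 kg/m3

-11.5


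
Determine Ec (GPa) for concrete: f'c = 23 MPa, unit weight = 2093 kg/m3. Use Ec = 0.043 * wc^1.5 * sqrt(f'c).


Ec = 0.043 * 2093^1.5 * sqrt(23) / 1000
= 19.75 GPa

19.75


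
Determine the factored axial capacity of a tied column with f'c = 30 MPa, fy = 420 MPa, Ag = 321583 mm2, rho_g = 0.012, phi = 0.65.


Ast = rho * Ag = 0.012 * 321583 = 3858.996 mm2
phi*Pn = 0.65 * 0.80 * (0.85 * 30 * (321583 - 3858.996) + 420 * 3858.996) / 1000
= 5055.83 kN

5055.83


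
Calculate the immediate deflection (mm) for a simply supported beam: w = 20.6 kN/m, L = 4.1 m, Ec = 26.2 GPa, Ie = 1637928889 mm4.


Convert: L = 4.1 m = 4100 mm, Ec = 26.2 GPa = 26200 MPa
delta = 5 * 20.6 * 4100^4 / (384 * 26200 * 1637928889)
= 1.77 mm

1.77


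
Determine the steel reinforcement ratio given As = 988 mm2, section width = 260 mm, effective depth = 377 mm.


rho = As / (b * d)
= 988 / (260 * 377)
= 0.0101

0.0101


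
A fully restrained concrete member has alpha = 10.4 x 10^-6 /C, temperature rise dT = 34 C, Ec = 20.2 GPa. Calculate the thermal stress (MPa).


sigma = alpha * dT * Ec
= 10.4e-6 * 34 * 20.2 * 1000
= 7.143 MPa

7.143


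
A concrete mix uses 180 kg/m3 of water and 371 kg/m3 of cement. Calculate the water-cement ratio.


w/c = water / cement
w/c = 180 / 371 = 0.485

0.485


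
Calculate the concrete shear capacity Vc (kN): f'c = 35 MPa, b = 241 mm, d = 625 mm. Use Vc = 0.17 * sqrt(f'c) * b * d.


Vc = 0.17 * sqrt(35) * 241 * 625 / 1000
= 151.49 kN

151.49


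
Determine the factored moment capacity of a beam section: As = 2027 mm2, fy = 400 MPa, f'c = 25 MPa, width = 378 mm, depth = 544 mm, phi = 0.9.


a = As * fy / (0.85 * f'c * b)
= 2027 * 400 / (0.85 * 25 * 378)
= 100.9399 mm
Mn = As * fy * (d - a/2) / 10^6
= 400.1542 kN-m
phi*Mn = 0.9 * 400.1542 = 360.14 kN-m

360.14


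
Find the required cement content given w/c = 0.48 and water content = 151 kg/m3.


Cement = water / (w/c)
= 151 / 0.48
= 314.6 kg/m3

314.6


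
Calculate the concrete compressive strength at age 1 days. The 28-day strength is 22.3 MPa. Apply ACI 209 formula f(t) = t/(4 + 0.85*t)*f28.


f(1) = 1 / (4 + 0.85 * 1) * 22.3
= 1 / 4.85 * 22.3
= 4.6 MPa

4.6


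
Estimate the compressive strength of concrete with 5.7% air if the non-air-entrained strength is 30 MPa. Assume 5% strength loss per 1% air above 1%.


Strength loss = (5.7 - 1) * 5 = 23.5%
f'c = 30 * (1 - 23.5/100)
= 22.95 MPa

22.95


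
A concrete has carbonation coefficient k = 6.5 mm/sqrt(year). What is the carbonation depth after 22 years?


depth = k * sqrt(t)
= 6.5 * sqrt(22)
= 30.49 mm

30.49


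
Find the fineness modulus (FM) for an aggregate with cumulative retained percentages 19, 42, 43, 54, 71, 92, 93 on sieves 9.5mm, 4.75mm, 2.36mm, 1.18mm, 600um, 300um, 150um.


FM = sum(cumulative % retained) / 100
= 414 / 100
= 4.14

4.14


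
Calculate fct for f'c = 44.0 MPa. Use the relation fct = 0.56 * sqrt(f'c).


fct = 0.56 * sqrt(44.0)
= 0.56 * 6.633
= 3.715 MPa

3.715


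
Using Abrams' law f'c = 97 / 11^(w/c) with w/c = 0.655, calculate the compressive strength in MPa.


f'c = 97 / 11^0.655
= 97 / 4.81
= 20.17 MPa

20.17


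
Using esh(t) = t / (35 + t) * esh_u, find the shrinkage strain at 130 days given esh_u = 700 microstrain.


esh(130) = 130 / (35 + 130) * 700
= 130 / 165 * 700
= 551.5 microstrain

551.5


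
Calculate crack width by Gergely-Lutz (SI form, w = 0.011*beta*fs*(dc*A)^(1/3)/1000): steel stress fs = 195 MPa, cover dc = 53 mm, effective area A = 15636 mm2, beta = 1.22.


w = 0.011 * beta * fs * (dc * A)^(1/3) / 1000
= 0.011 * 1.22 * 195 * (53 * 15636)^(1/3) / 1000
= 0.246 mm

0.246


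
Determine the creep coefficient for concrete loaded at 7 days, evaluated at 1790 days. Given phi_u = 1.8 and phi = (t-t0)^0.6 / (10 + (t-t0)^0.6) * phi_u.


dt = 1790 - 7 = 1783
phi = 1783^0.6 / (10 + 1783^0.6) * 1.8
= 1.619

1.619


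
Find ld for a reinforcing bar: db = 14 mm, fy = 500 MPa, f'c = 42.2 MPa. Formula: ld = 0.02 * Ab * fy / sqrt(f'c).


Ab = pi * 14^2 / 4 = 153.938 mm2
ld = 0.02 * 153.938 * 500 / sqrt(42.2)
= 237.0 mm

237.0


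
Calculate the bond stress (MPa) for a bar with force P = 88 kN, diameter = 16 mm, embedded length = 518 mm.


u = P / (pi * db * ld)
= 88 * 1000 / (pi * 16 * 518)
= 3.38 MPa

3.38


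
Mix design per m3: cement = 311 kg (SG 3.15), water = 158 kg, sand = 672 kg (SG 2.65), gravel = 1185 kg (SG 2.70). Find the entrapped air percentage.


Vol cement = 311 / (3.15 * 1000) = 0.09873 m3
Vol water = 158 / 1000 = 0.158 m3
Vol sand = 672 / (2.65 * 1000) = 0.253585 m3
Vol gravel = 1185 / (2.70 * 1000) = 0.438889 m3
Total solid + water volume = 0.949204 m3
Air = (1 - 0.949204) * 100 = 5.08%

5.08


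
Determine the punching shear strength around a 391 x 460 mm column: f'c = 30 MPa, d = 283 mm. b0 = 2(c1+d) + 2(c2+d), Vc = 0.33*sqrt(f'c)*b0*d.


b0 = 2*(391 + 283) + 2*(460 + 283) = 2834 mm
Vc = 0.33 * sqrt(30) * 2834 * 283 / 1000
= 1449.64 kN

1449.64


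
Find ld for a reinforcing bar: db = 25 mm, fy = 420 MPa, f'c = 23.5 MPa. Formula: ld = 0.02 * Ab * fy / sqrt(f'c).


Ab = pi * 25^2 / 4 = 490.874 mm2
ld = 0.02 * 490.874 * 420 / sqrt(23.5)
= 850.6 mm

850.6


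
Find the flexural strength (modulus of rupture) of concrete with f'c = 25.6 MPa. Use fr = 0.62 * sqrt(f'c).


fr = 0.62 * sqrt(25.6)
= 3.137 MPa

3.137


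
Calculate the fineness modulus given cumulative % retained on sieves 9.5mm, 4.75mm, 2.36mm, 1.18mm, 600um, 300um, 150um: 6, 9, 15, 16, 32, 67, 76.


FM = sum(cumulative % retained) / 100
= 221 / 100
= 2.21

2.21


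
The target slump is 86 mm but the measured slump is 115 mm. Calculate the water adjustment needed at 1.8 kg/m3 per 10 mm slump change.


Difference = 86 - 115 = -29 mm
Water adjustment = -29 * 1.8 / 10 = -5.2 kg/m3

-5.2


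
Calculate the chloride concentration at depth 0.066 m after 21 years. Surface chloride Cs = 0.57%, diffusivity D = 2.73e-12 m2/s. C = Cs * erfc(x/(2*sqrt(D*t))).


t_seconds = 21 * 365.25 * 24 * 3600 = 662709600.0 s
arg = 0.066 / (2 * sqrt(2.73e-12 * 662709600.0))
= 0.7758
erfc(0.7758) = 0.2726
C = 0.57 * 0.2726 = 0.1554%

0.1554


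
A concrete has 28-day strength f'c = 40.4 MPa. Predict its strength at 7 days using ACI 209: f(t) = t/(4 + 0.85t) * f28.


f(7) = 7 / (4 + 0.85 * 7) * 40.4
= 7 / 9.95 * 40.4
= 28.42 MPa

28.42


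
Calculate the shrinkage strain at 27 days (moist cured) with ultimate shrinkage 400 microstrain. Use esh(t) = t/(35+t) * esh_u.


esh(27) = 27 / (35 + 27) * 400
= 27 / 62 * 400
= 174.2 microstrain

174.2


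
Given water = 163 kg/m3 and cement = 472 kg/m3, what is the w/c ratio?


w/c = water / cement
w/c = 163 / 472 = 0.345

0.345


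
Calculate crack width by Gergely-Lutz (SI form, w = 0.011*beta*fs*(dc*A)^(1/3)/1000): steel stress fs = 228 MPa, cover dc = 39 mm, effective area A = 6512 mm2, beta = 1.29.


w = 0.011 * beta * fs * (dc * A)^(1/3) / 1000
= 0.011 * 1.29 * 228 * (39 * 6512)^(1/3) / 1000
= 0.205 mm

0.205


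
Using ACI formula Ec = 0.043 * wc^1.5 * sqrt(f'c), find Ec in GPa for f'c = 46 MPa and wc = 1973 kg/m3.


Ec = 0.043 * 1973^1.5 * sqrt(46) / 1000
= 25.56 GPa

25.56


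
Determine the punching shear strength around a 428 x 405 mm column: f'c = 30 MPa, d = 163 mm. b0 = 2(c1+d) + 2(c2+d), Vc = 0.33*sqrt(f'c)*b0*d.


b0 = 2*(428 + 163) + 2*(405 + 163) = 2318 mm
Vc = 0.33 * sqrt(30) * 2318 * 163 / 1000
= 682.93 kN

682.93


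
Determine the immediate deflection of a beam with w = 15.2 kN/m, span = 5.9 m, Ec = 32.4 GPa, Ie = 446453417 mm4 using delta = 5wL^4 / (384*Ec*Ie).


Convert: L = 5.9 m = 5900 mm, Ec = 32.4 GPa = 32400 MPa
delta = 5 * 15.2 * 5900^4 / (384 * 32400 * 446453417)
= 16.58 mm

16.58


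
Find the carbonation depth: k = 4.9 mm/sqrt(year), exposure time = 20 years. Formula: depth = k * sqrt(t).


depth = k * sqrt(t)
= 4.9 * sqrt(20)
= 21.91 mm

21.91


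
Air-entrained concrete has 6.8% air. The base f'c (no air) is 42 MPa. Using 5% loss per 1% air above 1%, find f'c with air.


Strength loss = (6.8 - 1) * 5 = 29.0%
f'c = 42 * (1 - 29.0/100)
= 29.82 MPa

29.82


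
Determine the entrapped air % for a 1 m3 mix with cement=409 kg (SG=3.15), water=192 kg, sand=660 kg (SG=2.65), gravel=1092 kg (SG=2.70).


Vol cement = 409 / (3.15 * 1000) = 0.129841 m3
Vol water = 192 / 1000 = 0.192 m3
Vol sand = 660 / (2.65 * 1000) = 0.249057 m3
Vol gravel = 1092 / (2.70 * 1000) = 0.404444 m3
Total solid + water volume = 0.975342 m3
Air = (1 - 0.975342) * 100 = 2.47%

2.47


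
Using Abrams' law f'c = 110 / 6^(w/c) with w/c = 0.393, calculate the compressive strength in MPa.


f'c = 110 / 6^0.393
= 110 / 2.022
= 54.4 MPa

54.4


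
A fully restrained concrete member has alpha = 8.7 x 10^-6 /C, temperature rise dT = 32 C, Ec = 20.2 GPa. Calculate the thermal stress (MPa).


sigma = alpha * dT * Ec
= 8.7e-6 * 32 * 20.2 * 1000
= 5.624 MPa

5.624


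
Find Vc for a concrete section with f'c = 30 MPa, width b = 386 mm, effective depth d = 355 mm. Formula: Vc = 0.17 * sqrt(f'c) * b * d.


Vc = 0.17 * sqrt(30) * 386 * 355 / 1000
= 127.59 kN

127.59


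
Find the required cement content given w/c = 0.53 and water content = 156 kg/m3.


Cement = water / (w/c)
= 156 / 0.53
= 294.3 kg/m3

294.3


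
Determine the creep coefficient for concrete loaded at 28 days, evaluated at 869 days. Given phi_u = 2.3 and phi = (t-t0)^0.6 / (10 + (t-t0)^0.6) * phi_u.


dt = 869 - 28 = 841
phi = 841^0.6 / (10 + 841^0.6) * 2.3
= 1.956

1.956


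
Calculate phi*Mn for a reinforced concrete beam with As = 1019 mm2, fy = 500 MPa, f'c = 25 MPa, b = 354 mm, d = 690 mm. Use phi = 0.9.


a = As * fy / (0.85 * f'c * b)
= 1019 * 500 / (0.85 * 25 * 354)
= 67.7301 mm
Mn = As * fy * (d - a/2) / 10^6
= 334.3007 kN-m
phi*Mn = 0.9 * 334.3007 = 300.87 kN-m

300.87


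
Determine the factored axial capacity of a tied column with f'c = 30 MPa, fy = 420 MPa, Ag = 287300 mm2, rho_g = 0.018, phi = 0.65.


Ast = rho * Ag = 0.018 * 287300 = 5171.4 mm2
phi*Pn = 0.65 * 0.80 * (0.85 * 30 * (287300 - 5171.4) + 420 * 5171.4) / 1000
= 4870.46 kN

4870.46


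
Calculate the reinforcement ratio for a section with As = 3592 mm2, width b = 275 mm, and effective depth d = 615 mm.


rho = As / (b * d)
= 3592 / (275 * 615)
= 0.0212

0.0212


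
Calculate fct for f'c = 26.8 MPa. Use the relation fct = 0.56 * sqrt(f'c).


fct = 0.56 * sqrt(26.8)
= 0.56 * 5.177
= 2.899 MPa

2.899


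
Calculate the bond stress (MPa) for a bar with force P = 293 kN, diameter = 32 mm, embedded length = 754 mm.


u = P / (pi * db * ld)
= 293 * 1000 / (pi * 32 * 754)
= 3.865 MPa

3.865


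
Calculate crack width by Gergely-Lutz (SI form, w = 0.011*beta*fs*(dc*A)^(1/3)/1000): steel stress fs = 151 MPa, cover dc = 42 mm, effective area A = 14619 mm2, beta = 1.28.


w = 0.011 * beta * fs * (dc * A)^(1/3) / 1000
= 0.011 * 1.28 * 151 * (42 * 14619)^(1/3) / 1000
= 0.181 mm

0.181


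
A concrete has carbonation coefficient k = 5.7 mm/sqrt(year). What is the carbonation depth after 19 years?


depth = k * sqrt(t)
= 5.7 * sqrt(19)
= 24.85 mm

24.85


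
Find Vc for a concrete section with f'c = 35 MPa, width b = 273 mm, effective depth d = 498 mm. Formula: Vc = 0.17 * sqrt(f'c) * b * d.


Vc = 0.17 * sqrt(35) * 273 * 498 / 1000
= 136.73 kN

136.73


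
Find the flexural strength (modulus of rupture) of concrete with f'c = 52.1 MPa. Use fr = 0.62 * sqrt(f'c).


fr = 0.62 * sqrt(52.1)
= 4.475 MPa

4.475


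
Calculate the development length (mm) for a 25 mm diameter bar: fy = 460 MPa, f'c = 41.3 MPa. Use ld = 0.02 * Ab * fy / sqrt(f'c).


Ab = pi * 25^2 / 4 = 490.874 mm2
ld = 0.02 * 490.874 * 460 / sqrt(41.3)
= 702.7 mm

702.7


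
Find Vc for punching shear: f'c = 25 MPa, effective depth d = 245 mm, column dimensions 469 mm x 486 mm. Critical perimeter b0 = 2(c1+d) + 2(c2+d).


b0 = 2*(469 + 245) + 2*(486 + 245) = 2890 mm
Vc = 0.33 * sqrt(25) * 2890 * 245 / 1000
= 1168.28 kN

1168.28


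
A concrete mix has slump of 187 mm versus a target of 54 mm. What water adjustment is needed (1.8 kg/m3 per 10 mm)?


Difference = 54 - 187 = -133 mm
Water adjustment = -133 * 1.8 / 10 = -23.9 kg/m3

-23.9


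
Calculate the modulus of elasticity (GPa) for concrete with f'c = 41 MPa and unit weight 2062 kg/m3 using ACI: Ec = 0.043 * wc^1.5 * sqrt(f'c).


Ec = 0.043 * 2062^1.5 * sqrt(41) / 1000
= 25.78 GPa

25.78


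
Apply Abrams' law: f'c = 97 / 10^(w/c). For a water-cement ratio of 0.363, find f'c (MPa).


f'c = 97 / 10^0.363
= 97 / 2.307
= 42.05 MPa

42.05


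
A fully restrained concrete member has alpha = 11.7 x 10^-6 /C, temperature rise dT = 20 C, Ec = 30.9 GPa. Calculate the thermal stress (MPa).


sigma = alpha * dT * Ec
= 11.7e-6 * 20 * 30.9 * 1000
= 7.231 MPa

7.231


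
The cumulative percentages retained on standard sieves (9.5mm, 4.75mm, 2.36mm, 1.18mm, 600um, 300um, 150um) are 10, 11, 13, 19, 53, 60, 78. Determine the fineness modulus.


FM = sum(cumulative % retained) / 100
= 244 / 100
= 2.44

2.44


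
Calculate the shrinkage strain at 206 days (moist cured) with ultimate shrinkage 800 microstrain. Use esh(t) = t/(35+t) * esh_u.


esh(206) = 206 / (35 + 206) * 800
= 206 / 241 * 800
= 683.8 microstrain

683.8


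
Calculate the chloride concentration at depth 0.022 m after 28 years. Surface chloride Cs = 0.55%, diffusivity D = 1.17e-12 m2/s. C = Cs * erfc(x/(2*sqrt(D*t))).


t_seconds = 28 * 365.25 * 24 * 3600 = 883612800.0 s
arg = 0.022 / (2 * sqrt(1.17e-12 * 883612800.0))
= 0.3421
erfc(0.3421) = 0.6285
C = 0.55 * 0.6285 = 0.3457%

0.3457


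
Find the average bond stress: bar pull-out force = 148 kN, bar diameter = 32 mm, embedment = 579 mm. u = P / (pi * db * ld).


u = P / (pi * db * ld)
= 148 * 1000 / (pi * 32 * 579)
= 2.543 MPa

2.543


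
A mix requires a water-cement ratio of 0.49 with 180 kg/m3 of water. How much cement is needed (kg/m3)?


Cement = water / (w/c)
= 180 / 0.49
= 367.3 kg/m3

367.3


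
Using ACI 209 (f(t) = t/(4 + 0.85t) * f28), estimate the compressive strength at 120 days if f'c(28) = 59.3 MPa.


f(120) = 120 / (4 + 0.85 * 120) * 59.3
= 120 / 106.0 * 59.3
= 67.13 MPa

67.13


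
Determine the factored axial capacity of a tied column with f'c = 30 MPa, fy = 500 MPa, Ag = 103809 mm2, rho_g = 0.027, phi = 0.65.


Ast = rho * Ag = 0.027 * 103809 = 2802.843 mm2
phi*Pn = 0.65 * 0.80 * (0.85 * 30 * (103809 - 2802.843) + 500 * 2802.843) / 1000
= 2068.08 kN

2068.08


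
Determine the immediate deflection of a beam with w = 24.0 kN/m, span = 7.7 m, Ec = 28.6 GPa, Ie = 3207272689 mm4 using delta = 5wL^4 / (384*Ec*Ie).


Convert: L = 7.7 m = 7700 mm, Ec = 28.6 GPa = 28600 MPa
delta = 5 * 24.0 * 7700^4 / (384 * 28600 * 3207272689)
= 11.98 mm

11.98


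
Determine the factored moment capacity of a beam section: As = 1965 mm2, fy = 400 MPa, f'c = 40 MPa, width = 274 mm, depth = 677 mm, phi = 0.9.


a = As * fy / (0.85 * f'c * b)
= 1965 * 400 / (0.85 * 40 * 274)
= 84.371 mm
Mn = As * fy * (d - a/2) / 10^6
= 498.9642 kN-m
phi*Mn = 0.9 * 498.9642 = 449.07 kN-m

449.07


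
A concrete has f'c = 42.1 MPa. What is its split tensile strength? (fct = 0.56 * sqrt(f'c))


fct = 0.56 * sqrt(42.1)
= 0.56 * 6.488
= 3.634 MPa

3.634


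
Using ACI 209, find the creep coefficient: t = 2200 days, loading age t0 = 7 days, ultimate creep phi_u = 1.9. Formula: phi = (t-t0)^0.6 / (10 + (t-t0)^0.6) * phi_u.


dt = 2200 - 7 = 2193
phi = 2193^0.6 / (10 + 2193^0.6) * 1.9
= 1.729

1.729


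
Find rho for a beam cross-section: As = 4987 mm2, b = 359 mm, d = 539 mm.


rho = As / (b * d)
= 4987 / (359 * 539)
= 0.0258

0.0258


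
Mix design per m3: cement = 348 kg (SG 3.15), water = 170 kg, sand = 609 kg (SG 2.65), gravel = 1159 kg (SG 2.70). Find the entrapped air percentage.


Vol cement = 348 / (3.15 * 1000) = 0.110476 m3
Vol water = 170 / 1000 = 0.17 m3
Vol sand = 609 / (2.65 * 1000) = 0.229811 m3
Vol gravel = 1159 / (2.70 * 1000) = 0.429259 m3
Total solid + water volume = 0.939547 m3
Air = (1 - 0.939547) * 100 = 6.05%

6.05


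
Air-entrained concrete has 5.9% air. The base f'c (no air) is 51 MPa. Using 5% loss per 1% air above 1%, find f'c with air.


Strength loss = (5.9 - 1) * 5 = 24.5%
f'c = 51 * (1 - 24.5/100)
= 38.51 MPa

38.51


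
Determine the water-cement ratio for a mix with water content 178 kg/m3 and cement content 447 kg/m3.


w/c = water / cement
w/c = 178 / 447 = 0.398

0.398


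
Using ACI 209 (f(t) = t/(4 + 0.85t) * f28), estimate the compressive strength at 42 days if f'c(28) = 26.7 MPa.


f(42) = 42 / (4 + 0.85 * 42) * 26.7
= 42 / 39.7 * 26.7
= 28.25 MPa

28.25


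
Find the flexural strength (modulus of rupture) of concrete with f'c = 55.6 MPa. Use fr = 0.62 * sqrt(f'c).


fr = 0.62 * sqrt(55.6)
= 4.623 MPa

4.623


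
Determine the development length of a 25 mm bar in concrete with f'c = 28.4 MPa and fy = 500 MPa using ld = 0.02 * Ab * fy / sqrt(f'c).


Ab = pi * 25^2 / 4 = 490.874 mm2
ld = 0.02 * 490.874 * 500 / sqrt(28.4)
= 921.1 mm

921.1


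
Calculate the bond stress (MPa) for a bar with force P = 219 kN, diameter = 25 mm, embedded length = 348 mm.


u = P / (pi * db * ld)
= 219 * 1000 / (pi * 25 * 348)
= 8.013 MPa

8.013


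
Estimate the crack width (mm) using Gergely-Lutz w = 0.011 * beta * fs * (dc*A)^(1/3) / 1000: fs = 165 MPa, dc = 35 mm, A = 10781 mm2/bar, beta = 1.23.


w = 0.011 * beta * fs * (dc * A)^(1/3) / 1000
= 0.011 * 1.23 * 165 * (35 * 10781)^(1/3) / 1000
= 0.161 mm

0.161


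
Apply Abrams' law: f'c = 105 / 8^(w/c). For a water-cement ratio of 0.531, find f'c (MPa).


f'c = 105 / 8^0.531
= 105 / 3.017
= 34.81 MPa

34.81


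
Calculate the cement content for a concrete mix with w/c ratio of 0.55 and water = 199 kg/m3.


Cement = water / (w/c)
= 199 / 0.55
= 361.8 kg/m3

361.8


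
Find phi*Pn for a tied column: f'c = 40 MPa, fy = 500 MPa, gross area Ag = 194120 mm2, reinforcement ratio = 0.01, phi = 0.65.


Ast = rho * Ag = 0.01 * 194120 = 1941.2 mm2
phi*Pn = 0.65 * 0.80 * (0.85 * 40 * (194120 - 1941.2) + 500 * 1941.2) / 1000
= 3902.43 kN

3902.43


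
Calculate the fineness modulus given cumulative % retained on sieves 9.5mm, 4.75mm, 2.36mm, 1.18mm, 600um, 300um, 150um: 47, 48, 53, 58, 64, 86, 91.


FM = sum(cumulative % retained) / 100
= 447 / 100
= 4.47

4.47


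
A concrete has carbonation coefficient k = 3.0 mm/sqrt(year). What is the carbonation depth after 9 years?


depth = k * sqrt(t)
= 3.0 * sqrt(9)
= 9.0 mm

9.0


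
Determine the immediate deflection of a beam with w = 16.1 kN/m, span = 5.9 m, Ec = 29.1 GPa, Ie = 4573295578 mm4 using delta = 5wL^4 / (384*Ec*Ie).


Convert: L = 5.9 m = 5900 mm, Ec = 29.1 GPa = 29100 MPa
delta = 5 * 16.1 * 5900^4 / (384 * 29100 * 4573295578)
= 1.91 mm

1.91


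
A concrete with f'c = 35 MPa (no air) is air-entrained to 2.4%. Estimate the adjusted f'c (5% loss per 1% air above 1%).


Strength loss = (2.4 - 1) * 5 = 7.0%
f'c = 35 * (1 - 7.0/100)
= 32.55 MPa

32.55


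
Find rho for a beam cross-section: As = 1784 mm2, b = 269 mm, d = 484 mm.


rho = As / (b * d)
= 1784 / (269 * 484)
= 0.0137

0.0137


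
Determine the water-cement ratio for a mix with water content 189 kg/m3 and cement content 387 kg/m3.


w/c = water / cement
w/c = 189 / 387 = 0.488

0.488


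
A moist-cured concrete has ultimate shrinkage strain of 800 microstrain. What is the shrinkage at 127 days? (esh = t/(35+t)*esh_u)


esh(127) = 127 / (35 + 127) * 800
= 127 / 162 * 800
= 627.2 microstrain

627.2


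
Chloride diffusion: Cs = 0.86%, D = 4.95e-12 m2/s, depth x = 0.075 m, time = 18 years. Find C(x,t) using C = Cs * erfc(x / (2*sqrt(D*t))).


t_seconds = 18 * 365.25 * 24 * 3600 = 568036800.0 s
arg = 0.075 / (2 * sqrt(4.95e-12 * 568036800.0))
= 0.7072
erfc(0.7072) = 0.3172
C = 0.86 * 0.3172 = 0.2728%

0.2728


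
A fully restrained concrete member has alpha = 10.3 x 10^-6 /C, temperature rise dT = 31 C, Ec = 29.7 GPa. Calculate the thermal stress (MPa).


sigma = alpha * dT * Ec
= 10.3e-6 * 31 * 29.7 * 1000
= 9.483 MPa

9.483


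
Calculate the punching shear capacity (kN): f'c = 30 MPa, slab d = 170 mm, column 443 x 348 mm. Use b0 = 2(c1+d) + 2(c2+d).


b0 = 2*(443 + 170) + 2*(348 + 170) = 2262 mm
Vc = 0.33 * sqrt(30) * 2262 * 170 / 1000
= 695.05 kN

695.05


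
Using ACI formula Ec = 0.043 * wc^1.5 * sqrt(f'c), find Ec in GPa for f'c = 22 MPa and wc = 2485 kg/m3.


Ec = 0.043 * 2485^1.5 * sqrt(22) / 1000
= 24.98 GPa

24.98


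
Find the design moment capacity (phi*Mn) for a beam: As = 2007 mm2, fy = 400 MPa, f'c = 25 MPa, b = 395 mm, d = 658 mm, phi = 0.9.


a = As * fy / (0.85 * f'c * b)
= 2007 * 400 / (0.85 * 25 * 395)
= 95.6426 mm
Mn = As * fy * (d - a/2) / 10^6
= 489.8515 kN-m
phi*Mn = 0.9 * 489.8515 = 440.87 kN-m

440.87


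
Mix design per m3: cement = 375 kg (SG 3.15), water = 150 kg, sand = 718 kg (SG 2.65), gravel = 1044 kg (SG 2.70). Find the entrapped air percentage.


Vol cement = 375 / (3.15 * 1000) = 0.119048 m3
Vol water = 150 / 1000 = 0.15 m3
Vol sand = 718 / (2.65 * 1000) = 0.270943 m3
Vol gravel = 1044 / (2.70 * 1000) = 0.386667 m3
Total solid + water volume = 0.926658 m3
Air = (1 - 0.926658) * 100 = 7.33%

7.33


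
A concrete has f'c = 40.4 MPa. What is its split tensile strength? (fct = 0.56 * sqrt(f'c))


fct = 0.56 * sqrt(40.4)
= 0.56 * 6.356
= 3.559 MPa

3.559


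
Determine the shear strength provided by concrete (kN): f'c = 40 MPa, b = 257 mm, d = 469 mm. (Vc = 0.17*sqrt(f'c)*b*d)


Vc = 0.17 * sqrt(40) * 257 * 469 / 1000
= 129.59 kN

129.59


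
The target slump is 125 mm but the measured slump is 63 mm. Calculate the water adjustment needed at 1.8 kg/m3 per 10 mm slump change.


Difference = 125 - 63 = 62 mm
Water adjustment = 62 * 1.8 / 10 = 11.2 kg/m3

11.2


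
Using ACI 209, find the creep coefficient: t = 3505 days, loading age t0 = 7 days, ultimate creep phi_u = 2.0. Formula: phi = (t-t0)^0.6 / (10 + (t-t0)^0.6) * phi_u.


dt = 3505 - 7 = 3498
phi = 3498^0.6 / (10 + 3498^0.6) * 2.0
= 1.861

1.861


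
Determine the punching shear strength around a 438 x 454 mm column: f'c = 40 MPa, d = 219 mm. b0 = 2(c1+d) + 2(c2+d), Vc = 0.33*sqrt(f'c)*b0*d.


b0 = 2*(438 + 219) + 2*(454 + 219) = 2660 mm
Vc = 0.33 * sqrt(40) * 2660 * 219 / 1000
= 1215.82 kN

1215.82


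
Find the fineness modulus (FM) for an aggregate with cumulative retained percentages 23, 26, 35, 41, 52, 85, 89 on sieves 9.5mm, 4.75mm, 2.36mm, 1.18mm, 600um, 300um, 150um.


FM = sum(cumulative % retained) / 100
= 351 / 100
= 3.51

3.51


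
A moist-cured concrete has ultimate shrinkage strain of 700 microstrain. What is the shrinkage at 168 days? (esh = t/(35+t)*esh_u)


esh(168) = 168 / (35 + 168) * 700
= 168 / 203 * 700
= 579.3 microstrain

579.3


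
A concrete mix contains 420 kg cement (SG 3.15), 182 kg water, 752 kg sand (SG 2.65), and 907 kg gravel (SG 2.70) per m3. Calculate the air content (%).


Vol cement = 420 / (3.15 * 1000) = 0.133333 m3
Vol water = 182 / 1000 = 0.182 m3
Vol sand = 752 / (2.65 * 1000) = 0.283774 m3
Vol gravel = 907 / (2.70 * 1000) = 0.335926 m3
Total solid + water volume = 0.935033 m3
Air = (1 - 0.935033) * 100 = 6.5%

6.5


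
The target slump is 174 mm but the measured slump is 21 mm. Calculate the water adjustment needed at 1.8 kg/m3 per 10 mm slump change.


Difference = 174 - 21 = 153 mm
Water adjustment = 153 * 1.8 / 10 = 27.5 kg/m3

27.5


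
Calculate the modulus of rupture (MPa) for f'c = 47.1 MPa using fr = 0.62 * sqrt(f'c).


fr = 0.62 * sqrt(47.1)
= 4.255 MPa

4.255


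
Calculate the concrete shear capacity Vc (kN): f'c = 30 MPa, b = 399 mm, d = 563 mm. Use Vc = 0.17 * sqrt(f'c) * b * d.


Vc = 0.17 * sqrt(30) * 399 * 563 / 1000
= 209.17 kN

209.17


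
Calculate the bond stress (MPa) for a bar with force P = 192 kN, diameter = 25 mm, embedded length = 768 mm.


u = P / (pi * db * ld)
= 192 * 1000 / (pi * 25 * 768)
= 3.183 MPa

3.183


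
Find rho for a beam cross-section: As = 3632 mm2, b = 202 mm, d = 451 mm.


rho = As / (b * d)
= 3632 / (202 * 451)
= 0.0399

0.0399


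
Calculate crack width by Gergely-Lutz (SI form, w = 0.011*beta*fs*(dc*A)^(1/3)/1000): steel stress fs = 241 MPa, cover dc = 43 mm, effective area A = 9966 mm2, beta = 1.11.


w = 0.011 * beta * fs * (dc * A)^(1/3) / 1000
= 0.011 * 1.11 * 241 * (43 * 9966)^(1/3) / 1000
= 0.222 mm

0.222


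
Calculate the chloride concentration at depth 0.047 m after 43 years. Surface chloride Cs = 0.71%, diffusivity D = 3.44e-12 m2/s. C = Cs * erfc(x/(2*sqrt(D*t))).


t_seconds = 43 * 365.25 * 24 * 3600 = 1356976800.0 s
arg = 0.047 / (2 * sqrt(3.44e-12 * 1356976800.0))
= 0.344
erfc(0.344) = 0.6267
C = 0.71 * 0.6267 = 0.4449%

0.4449


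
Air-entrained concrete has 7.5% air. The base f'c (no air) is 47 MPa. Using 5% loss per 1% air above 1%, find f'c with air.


Strength loss = (7.5 - 1) * 5 = 32.5%
f'c = 47 * (1 - 32.5/100)
= 31.73 MPa

31.73


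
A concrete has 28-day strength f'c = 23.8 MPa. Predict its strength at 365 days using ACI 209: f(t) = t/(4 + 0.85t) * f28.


f(365) = 365 / (4 + 0.85 * 365) * 23.8
= 365 / 314.25 * 23.8
= 27.64 MPa

27.64


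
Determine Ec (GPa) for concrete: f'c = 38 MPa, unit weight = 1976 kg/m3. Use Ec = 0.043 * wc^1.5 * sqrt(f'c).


Ec = 0.043 * 1976^1.5 * sqrt(38) / 1000
= 23.28 GPa

23.28


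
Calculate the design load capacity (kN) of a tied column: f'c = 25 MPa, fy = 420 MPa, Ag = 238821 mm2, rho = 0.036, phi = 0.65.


Ast = rho * Ag = 0.036 * 238821 = 8597.556 mm2
phi*Pn = 0.65 * 0.80 * (0.85 * 25 * (238821 - 8597.556) + 420 * 8597.556) / 1000
= 4421.68 kN

4421.68


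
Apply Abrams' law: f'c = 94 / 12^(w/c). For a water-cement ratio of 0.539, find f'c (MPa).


f'c = 94 / 12^0.539
= 94 / 3.817
= 24.63 MPa

24.63


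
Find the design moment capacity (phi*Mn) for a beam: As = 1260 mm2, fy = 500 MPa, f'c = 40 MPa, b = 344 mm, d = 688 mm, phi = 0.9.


a = As * fy / (0.85 * f'c * b)
= 1260 * 500 / (0.85 * 40 * 344)
= 53.8646 mm
Mn = As * fy * (d - a/2) / 10^6
= 416.4727 kN-m
phi*Mn = 0.9 * 416.4727 = 374.83 kN-m

374.83


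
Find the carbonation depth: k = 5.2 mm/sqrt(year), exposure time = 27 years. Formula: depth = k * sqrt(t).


depth = k * sqrt(t)
= 5.2 * sqrt(27)
= 27.02 mm

27.02


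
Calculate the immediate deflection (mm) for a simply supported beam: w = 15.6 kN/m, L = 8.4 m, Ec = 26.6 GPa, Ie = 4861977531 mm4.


Convert: L = 8.4 m = 8400 mm, Ec = 26.6 GPa = 26600 MPa
delta = 5 * 15.6 * 8400^4 / (384 * 26600 * 4861977531)
= 7.82 mm

7.82


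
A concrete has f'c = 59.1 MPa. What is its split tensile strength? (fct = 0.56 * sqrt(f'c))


fct = 0.56 * sqrt(59.1)
= 0.56 * 7.688
= 4.305 MPa

4.305


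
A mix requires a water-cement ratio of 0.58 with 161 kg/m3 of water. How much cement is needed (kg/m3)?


Cement = water / (w/c)
= 161 / 0.58
= 277.6 kg/m3

277.6


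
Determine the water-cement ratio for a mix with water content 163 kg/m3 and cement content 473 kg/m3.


w/c = water / cement
w/c = 163 / 473 = 0.345

0.345


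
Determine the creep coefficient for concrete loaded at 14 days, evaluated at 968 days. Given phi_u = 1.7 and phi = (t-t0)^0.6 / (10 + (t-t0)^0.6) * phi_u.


dt = 968 - 14 = 954
phi = 954^0.6 / (10 + 954^0.6) * 1.7
= 1.462

1.462


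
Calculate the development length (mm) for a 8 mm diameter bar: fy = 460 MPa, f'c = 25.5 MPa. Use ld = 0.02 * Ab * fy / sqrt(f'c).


Ab = pi * 8^2 / 4 = 50.265 mm2
ld = 0.02 * 50.265 * 460 / sqrt(25.5)
= 91.6 mm

91.6
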